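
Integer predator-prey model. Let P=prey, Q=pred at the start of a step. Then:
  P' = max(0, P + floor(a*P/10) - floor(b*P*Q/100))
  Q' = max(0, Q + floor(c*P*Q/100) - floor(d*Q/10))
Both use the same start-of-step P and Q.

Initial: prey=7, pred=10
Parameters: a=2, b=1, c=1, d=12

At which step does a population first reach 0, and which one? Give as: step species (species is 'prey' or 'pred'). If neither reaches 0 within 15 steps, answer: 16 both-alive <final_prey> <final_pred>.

Step 1: prey: 7+1-0=8; pred: 10+0-12=0
First extinction: pred at step 1

Answer: 1 pred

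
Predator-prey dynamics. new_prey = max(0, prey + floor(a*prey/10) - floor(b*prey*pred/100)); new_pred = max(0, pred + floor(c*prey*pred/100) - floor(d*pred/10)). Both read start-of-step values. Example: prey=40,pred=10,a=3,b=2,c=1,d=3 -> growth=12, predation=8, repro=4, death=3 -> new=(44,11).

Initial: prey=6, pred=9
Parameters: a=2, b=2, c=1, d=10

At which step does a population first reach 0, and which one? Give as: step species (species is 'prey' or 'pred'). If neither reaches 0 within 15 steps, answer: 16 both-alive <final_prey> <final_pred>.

Answer: 1 pred

Derivation:
Step 1: prey: 6+1-1=6; pred: 9+0-9=0
First extinction: pred at step 1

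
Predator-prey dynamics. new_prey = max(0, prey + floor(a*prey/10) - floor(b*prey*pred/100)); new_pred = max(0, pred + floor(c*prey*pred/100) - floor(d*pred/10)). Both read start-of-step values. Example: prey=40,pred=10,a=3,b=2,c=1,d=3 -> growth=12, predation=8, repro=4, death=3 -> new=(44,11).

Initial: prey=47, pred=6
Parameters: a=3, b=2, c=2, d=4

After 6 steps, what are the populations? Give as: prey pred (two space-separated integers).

Answer: 0 64

Derivation:
Step 1: prey: 47+14-5=56; pred: 6+5-2=9
Step 2: prey: 56+16-10=62; pred: 9+10-3=16
Step 3: prey: 62+18-19=61; pred: 16+19-6=29
Step 4: prey: 61+18-35=44; pred: 29+35-11=53
Step 5: prey: 44+13-46=11; pred: 53+46-21=78
Step 6: prey: 11+3-17=0; pred: 78+17-31=64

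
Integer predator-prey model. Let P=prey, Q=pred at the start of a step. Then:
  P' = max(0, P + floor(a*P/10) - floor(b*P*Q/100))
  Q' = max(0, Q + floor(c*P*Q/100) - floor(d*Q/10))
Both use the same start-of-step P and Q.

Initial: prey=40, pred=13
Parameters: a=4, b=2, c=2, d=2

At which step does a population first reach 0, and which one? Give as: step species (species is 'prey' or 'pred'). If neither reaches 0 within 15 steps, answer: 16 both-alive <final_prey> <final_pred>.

Step 1: prey: 40+16-10=46; pred: 13+10-2=21
Step 2: prey: 46+18-19=45; pred: 21+19-4=36
Step 3: prey: 45+18-32=31; pred: 36+32-7=61
Step 4: prey: 31+12-37=6; pred: 61+37-12=86
Step 5: prey: 6+2-10=0; pred: 86+10-17=79
First extinction: prey at step 5

Answer: 5 prey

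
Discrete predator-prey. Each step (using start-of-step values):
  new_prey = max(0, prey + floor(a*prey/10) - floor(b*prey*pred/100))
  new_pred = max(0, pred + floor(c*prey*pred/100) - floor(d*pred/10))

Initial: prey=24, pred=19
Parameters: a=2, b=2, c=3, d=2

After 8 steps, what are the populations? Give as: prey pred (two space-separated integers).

Step 1: prey: 24+4-9=19; pred: 19+13-3=29
Step 2: prey: 19+3-11=11; pred: 29+16-5=40
Step 3: prey: 11+2-8=5; pred: 40+13-8=45
Step 4: prey: 5+1-4=2; pred: 45+6-9=42
Step 5: prey: 2+0-1=1; pred: 42+2-8=36
Step 6: prey: 1+0-0=1; pred: 36+1-7=30
Step 7: prey: 1+0-0=1; pred: 30+0-6=24
Step 8: prey: 1+0-0=1; pred: 24+0-4=20

Answer: 1 20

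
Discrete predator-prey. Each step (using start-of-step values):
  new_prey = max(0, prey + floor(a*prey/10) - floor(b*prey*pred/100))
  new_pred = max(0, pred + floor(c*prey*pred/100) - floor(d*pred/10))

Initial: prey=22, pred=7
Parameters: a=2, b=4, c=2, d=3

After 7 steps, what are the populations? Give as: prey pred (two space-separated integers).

Answer: 8 7

Derivation:
Step 1: prey: 22+4-6=20; pred: 7+3-2=8
Step 2: prey: 20+4-6=18; pred: 8+3-2=9
Step 3: prey: 18+3-6=15; pred: 9+3-2=10
Step 4: prey: 15+3-6=12; pred: 10+3-3=10
Step 5: prey: 12+2-4=10; pred: 10+2-3=9
Step 6: prey: 10+2-3=9; pred: 9+1-2=8
Step 7: prey: 9+1-2=8; pred: 8+1-2=7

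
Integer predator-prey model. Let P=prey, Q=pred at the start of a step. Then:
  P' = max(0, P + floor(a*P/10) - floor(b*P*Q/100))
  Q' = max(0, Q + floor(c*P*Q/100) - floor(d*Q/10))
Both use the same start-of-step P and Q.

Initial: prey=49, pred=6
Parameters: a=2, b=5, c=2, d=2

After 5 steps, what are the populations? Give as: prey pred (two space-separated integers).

Step 1: prey: 49+9-14=44; pred: 6+5-1=10
Step 2: prey: 44+8-22=30; pred: 10+8-2=16
Step 3: prey: 30+6-24=12; pred: 16+9-3=22
Step 4: prey: 12+2-13=1; pred: 22+5-4=23
Step 5: prey: 1+0-1=0; pred: 23+0-4=19

Answer: 0 19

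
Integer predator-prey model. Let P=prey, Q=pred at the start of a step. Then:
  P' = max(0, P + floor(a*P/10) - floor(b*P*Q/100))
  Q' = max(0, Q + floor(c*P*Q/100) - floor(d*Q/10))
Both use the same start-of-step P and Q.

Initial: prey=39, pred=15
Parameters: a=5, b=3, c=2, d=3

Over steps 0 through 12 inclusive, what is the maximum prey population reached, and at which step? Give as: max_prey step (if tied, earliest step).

Step 1: prey: 39+19-17=41; pred: 15+11-4=22
Step 2: prey: 41+20-27=34; pred: 22+18-6=34
Step 3: prey: 34+17-34=17; pred: 34+23-10=47
Step 4: prey: 17+8-23=2; pred: 47+15-14=48
Step 5: prey: 2+1-2=1; pred: 48+1-14=35
Step 6: prey: 1+0-1=0; pred: 35+0-10=25
Step 7: prey: 0+0-0=0; pred: 25+0-7=18
Step 8: prey: 0+0-0=0; pred: 18+0-5=13
Step 9: prey: 0+0-0=0; pred: 13+0-3=10
Step 10: prey: 0+0-0=0; pred: 10+0-3=7
Step 11: prey: 0+0-0=0; pred: 7+0-2=5
Step 12: prey: 0+0-0=0; pred: 5+0-1=4
Max prey = 41 at step 1

Answer: 41 1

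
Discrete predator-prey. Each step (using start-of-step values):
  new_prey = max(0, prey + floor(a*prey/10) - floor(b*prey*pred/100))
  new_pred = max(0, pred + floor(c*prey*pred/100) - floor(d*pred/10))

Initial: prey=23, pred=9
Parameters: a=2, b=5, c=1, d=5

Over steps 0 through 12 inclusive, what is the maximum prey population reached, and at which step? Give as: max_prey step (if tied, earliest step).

Answer: 48 12

Derivation:
Step 1: prey: 23+4-10=17; pred: 9+2-4=7
Step 2: prey: 17+3-5=15; pred: 7+1-3=5
Step 3: prey: 15+3-3=15; pred: 5+0-2=3
Step 4: prey: 15+3-2=16; pred: 3+0-1=2
Step 5: prey: 16+3-1=18; pred: 2+0-1=1
Step 6: prey: 18+3-0=21; pred: 1+0-0=1
Step 7: prey: 21+4-1=24; pred: 1+0-0=1
Step 8: prey: 24+4-1=27; pred: 1+0-0=1
Step 9: prey: 27+5-1=31; pred: 1+0-0=1
Step 10: prey: 31+6-1=36; pred: 1+0-0=1
Step 11: prey: 36+7-1=42; pred: 1+0-0=1
Step 12: prey: 42+8-2=48; pred: 1+0-0=1
Max prey = 48 at step 12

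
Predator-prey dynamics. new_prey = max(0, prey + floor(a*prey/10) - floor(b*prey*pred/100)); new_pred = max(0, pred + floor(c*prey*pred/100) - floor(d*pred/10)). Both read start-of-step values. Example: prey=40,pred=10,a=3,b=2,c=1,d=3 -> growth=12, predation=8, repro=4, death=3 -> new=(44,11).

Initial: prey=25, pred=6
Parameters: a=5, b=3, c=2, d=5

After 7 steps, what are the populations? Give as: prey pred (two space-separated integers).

Step 1: prey: 25+12-4=33; pred: 6+3-3=6
Step 2: prey: 33+16-5=44; pred: 6+3-3=6
Step 3: prey: 44+22-7=59; pred: 6+5-3=8
Step 4: prey: 59+29-14=74; pred: 8+9-4=13
Step 5: prey: 74+37-28=83; pred: 13+19-6=26
Step 6: prey: 83+41-64=60; pred: 26+43-13=56
Step 7: prey: 60+30-100=0; pred: 56+67-28=95

Answer: 0 95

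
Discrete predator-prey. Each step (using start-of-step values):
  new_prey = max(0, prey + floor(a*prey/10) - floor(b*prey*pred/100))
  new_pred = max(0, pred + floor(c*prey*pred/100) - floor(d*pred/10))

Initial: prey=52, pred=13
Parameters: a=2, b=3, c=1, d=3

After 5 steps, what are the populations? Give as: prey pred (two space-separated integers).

Step 1: prey: 52+10-20=42; pred: 13+6-3=16
Step 2: prey: 42+8-20=30; pred: 16+6-4=18
Step 3: prey: 30+6-16=20; pred: 18+5-5=18
Step 4: prey: 20+4-10=14; pred: 18+3-5=16
Step 5: prey: 14+2-6=10; pred: 16+2-4=14

Answer: 10 14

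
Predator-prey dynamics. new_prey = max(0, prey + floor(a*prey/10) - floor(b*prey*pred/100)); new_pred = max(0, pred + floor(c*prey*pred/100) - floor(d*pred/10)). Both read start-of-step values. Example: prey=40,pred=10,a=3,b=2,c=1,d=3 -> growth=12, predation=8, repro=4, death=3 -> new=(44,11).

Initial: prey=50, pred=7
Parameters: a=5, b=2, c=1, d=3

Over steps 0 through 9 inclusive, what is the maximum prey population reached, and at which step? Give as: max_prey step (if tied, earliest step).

Step 1: prey: 50+25-7=68; pred: 7+3-2=8
Step 2: prey: 68+34-10=92; pred: 8+5-2=11
Step 3: prey: 92+46-20=118; pred: 11+10-3=18
Step 4: prey: 118+59-42=135; pred: 18+21-5=34
Step 5: prey: 135+67-91=111; pred: 34+45-10=69
Step 6: prey: 111+55-153=13; pred: 69+76-20=125
Step 7: prey: 13+6-32=0; pred: 125+16-37=104
Step 8: prey: 0+0-0=0; pred: 104+0-31=73
Step 9: prey: 0+0-0=0; pred: 73+0-21=52
Max prey = 135 at step 4

Answer: 135 4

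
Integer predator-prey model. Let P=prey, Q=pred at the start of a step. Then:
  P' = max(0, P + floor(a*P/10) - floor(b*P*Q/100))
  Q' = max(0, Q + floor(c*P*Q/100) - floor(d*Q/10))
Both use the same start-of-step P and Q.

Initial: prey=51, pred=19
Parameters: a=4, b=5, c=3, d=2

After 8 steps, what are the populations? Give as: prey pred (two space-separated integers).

Step 1: prey: 51+20-48=23; pred: 19+29-3=45
Step 2: prey: 23+9-51=0; pred: 45+31-9=67
Step 3: prey: 0+0-0=0; pred: 67+0-13=54
Step 4: prey: 0+0-0=0; pred: 54+0-10=44
Step 5: prey: 0+0-0=0; pred: 44+0-8=36
Step 6: prey: 0+0-0=0; pred: 36+0-7=29
Step 7: prey: 0+0-0=0; pred: 29+0-5=24
Step 8: prey: 0+0-0=0; pred: 24+0-4=20

Answer: 0 20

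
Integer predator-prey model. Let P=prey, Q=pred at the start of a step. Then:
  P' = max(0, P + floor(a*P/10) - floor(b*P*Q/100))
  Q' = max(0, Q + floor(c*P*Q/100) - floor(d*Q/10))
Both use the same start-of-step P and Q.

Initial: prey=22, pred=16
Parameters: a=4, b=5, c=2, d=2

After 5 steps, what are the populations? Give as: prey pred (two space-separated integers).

Step 1: prey: 22+8-17=13; pred: 16+7-3=20
Step 2: prey: 13+5-13=5; pred: 20+5-4=21
Step 3: prey: 5+2-5=2; pred: 21+2-4=19
Step 4: prey: 2+0-1=1; pred: 19+0-3=16
Step 5: prey: 1+0-0=1; pred: 16+0-3=13

Answer: 1 13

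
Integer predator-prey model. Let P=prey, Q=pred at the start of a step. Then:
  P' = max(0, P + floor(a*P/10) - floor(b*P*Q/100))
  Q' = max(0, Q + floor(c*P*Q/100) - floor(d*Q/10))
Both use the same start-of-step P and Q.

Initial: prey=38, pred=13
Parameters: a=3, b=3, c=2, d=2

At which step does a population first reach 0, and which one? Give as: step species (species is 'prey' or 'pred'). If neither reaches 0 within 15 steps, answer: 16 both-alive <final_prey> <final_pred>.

Answer: 5 prey

Derivation:
Step 1: prey: 38+11-14=35; pred: 13+9-2=20
Step 2: prey: 35+10-21=24; pred: 20+14-4=30
Step 3: prey: 24+7-21=10; pred: 30+14-6=38
Step 4: prey: 10+3-11=2; pred: 38+7-7=38
Step 5: prey: 2+0-2=0; pred: 38+1-7=32
First extinction: prey at step 5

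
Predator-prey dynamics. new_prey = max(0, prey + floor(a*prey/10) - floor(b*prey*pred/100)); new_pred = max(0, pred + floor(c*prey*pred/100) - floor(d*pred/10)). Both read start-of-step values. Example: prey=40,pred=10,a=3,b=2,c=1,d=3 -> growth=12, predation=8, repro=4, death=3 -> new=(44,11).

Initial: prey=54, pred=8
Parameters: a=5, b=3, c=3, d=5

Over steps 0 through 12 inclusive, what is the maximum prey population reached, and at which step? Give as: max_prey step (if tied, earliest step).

Answer: 70 2

Derivation:
Step 1: prey: 54+27-12=69; pred: 8+12-4=16
Step 2: prey: 69+34-33=70; pred: 16+33-8=41
Step 3: prey: 70+35-86=19; pred: 41+86-20=107
Step 4: prey: 19+9-60=0; pred: 107+60-53=114
Step 5: prey: 0+0-0=0; pred: 114+0-57=57
Step 6: prey: 0+0-0=0; pred: 57+0-28=29
Step 7: prey: 0+0-0=0; pred: 29+0-14=15
Step 8: prey: 0+0-0=0; pred: 15+0-7=8
Step 9: prey: 0+0-0=0; pred: 8+0-4=4
Step 10: prey: 0+0-0=0; pred: 4+0-2=2
Step 11: prey: 0+0-0=0; pred: 2+0-1=1
Step 12: prey: 0+0-0=0; pred: 1+0-0=1
Max prey = 70 at step 2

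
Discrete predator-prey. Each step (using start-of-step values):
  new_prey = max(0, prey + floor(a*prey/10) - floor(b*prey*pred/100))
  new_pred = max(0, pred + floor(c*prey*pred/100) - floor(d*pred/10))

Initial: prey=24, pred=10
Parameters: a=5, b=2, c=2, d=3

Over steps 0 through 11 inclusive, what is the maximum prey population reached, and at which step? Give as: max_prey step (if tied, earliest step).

Answer: 51 4

Derivation:
Step 1: prey: 24+12-4=32; pred: 10+4-3=11
Step 2: prey: 32+16-7=41; pred: 11+7-3=15
Step 3: prey: 41+20-12=49; pred: 15+12-4=23
Step 4: prey: 49+24-22=51; pred: 23+22-6=39
Step 5: prey: 51+25-39=37; pred: 39+39-11=67
Step 6: prey: 37+18-49=6; pred: 67+49-20=96
Step 7: prey: 6+3-11=0; pred: 96+11-28=79
Step 8: prey: 0+0-0=0; pred: 79+0-23=56
Step 9: prey: 0+0-0=0; pred: 56+0-16=40
Step 10: prey: 0+0-0=0; pred: 40+0-12=28
Step 11: prey: 0+0-0=0; pred: 28+0-8=20
Max prey = 51 at step 4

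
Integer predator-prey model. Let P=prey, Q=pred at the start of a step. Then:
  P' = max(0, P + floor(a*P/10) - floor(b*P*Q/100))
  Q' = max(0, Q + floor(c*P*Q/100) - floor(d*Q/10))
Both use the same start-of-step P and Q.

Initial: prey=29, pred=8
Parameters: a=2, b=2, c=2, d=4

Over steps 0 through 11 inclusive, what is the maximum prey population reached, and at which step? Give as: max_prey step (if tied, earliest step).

Answer: 31 2

Derivation:
Step 1: prey: 29+5-4=30; pred: 8+4-3=9
Step 2: prey: 30+6-5=31; pred: 9+5-3=11
Step 3: prey: 31+6-6=31; pred: 11+6-4=13
Step 4: prey: 31+6-8=29; pred: 13+8-5=16
Step 5: prey: 29+5-9=25; pred: 16+9-6=19
Step 6: prey: 25+5-9=21; pred: 19+9-7=21
Step 7: prey: 21+4-8=17; pred: 21+8-8=21
Step 8: prey: 17+3-7=13; pred: 21+7-8=20
Step 9: prey: 13+2-5=10; pred: 20+5-8=17
Step 10: prey: 10+2-3=9; pred: 17+3-6=14
Step 11: prey: 9+1-2=8; pred: 14+2-5=11
Max prey = 31 at step 2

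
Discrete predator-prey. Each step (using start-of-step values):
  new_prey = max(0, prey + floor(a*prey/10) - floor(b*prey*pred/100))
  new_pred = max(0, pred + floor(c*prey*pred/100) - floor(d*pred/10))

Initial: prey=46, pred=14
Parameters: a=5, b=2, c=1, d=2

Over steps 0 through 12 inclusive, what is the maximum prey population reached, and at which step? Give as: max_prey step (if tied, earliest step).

Answer: 65 2

Derivation:
Step 1: prey: 46+23-12=57; pred: 14+6-2=18
Step 2: prey: 57+28-20=65; pred: 18+10-3=25
Step 3: prey: 65+32-32=65; pred: 25+16-5=36
Step 4: prey: 65+32-46=51; pred: 36+23-7=52
Step 5: prey: 51+25-53=23; pred: 52+26-10=68
Step 6: prey: 23+11-31=3; pred: 68+15-13=70
Step 7: prey: 3+1-4=0; pred: 70+2-14=58
Step 8: prey: 0+0-0=0; pred: 58+0-11=47
Step 9: prey: 0+0-0=0; pred: 47+0-9=38
Step 10: prey: 0+0-0=0; pred: 38+0-7=31
Step 11: prey: 0+0-0=0; pred: 31+0-6=25
Step 12: prey: 0+0-0=0; pred: 25+0-5=20
Max prey = 65 at step 2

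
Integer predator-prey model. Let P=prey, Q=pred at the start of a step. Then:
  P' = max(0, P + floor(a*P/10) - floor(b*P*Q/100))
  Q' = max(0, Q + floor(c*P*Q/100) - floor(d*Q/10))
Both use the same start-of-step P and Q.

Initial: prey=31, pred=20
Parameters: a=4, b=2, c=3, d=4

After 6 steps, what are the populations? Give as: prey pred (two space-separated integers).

Answer: 1 26

Derivation:
Step 1: prey: 31+12-12=31; pred: 20+18-8=30
Step 2: prey: 31+12-18=25; pred: 30+27-12=45
Step 3: prey: 25+10-22=13; pred: 45+33-18=60
Step 4: prey: 13+5-15=3; pred: 60+23-24=59
Step 5: prey: 3+1-3=1; pred: 59+5-23=41
Step 6: prey: 1+0-0=1; pred: 41+1-16=26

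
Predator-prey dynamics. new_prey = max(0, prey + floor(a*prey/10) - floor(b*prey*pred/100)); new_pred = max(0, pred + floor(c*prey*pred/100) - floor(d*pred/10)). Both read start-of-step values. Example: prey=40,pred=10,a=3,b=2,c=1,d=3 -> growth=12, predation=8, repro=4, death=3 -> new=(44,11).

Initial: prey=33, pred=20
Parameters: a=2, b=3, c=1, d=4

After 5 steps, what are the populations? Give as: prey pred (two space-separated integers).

Answer: 10 5

Derivation:
Step 1: prey: 33+6-19=20; pred: 20+6-8=18
Step 2: prey: 20+4-10=14; pred: 18+3-7=14
Step 3: prey: 14+2-5=11; pred: 14+1-5=10
Step 4: prey: 11+2-3=10; pred: 10+1-4=7
Step 5: prey: 10+2-2=10; pred: 7+0-2=5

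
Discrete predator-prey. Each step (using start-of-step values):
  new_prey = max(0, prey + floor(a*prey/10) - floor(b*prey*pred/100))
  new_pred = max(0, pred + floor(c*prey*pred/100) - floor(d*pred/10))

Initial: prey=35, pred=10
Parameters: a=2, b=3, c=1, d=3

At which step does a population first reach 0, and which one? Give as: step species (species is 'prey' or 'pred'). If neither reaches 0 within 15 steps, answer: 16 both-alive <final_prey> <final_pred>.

Answer: 16 both-alive 23 6

Derivation:
Step 1: prey: 35+7-10=32; pred: 10+3-3=10
Step 2: prey: 32+6-9=29; pred: 10+3-3=10
Step 3: prey: 29+5-8=26; pred: 10+2-3=9
Step 4: prey: 26+5-7=24; pred: 9+2-2=9
Step 5: prey: 24+4-6=22; pred: 9+2-2=9
Step 6: prey: 22+4-5=21; pred: 9+1-2=8
Step 7: prey: 21+4-5=20; pred: 8+1-2=7
Step 8: prey: 20+4-4=20; pred: 7+1-2=6
Step 9: prey: 20+4-3=21; pred: 6+1-1=6
Step 10: prey: 21+4-3=22; pred: 6+1-1=6
Step 11: prey: 22+4-3=23; pred: 6+1-1=6
Step 12: prey: 23+4-4=23; pred: 6+1-1=6
Steps 13-15: state stable at prey=23, pred=6 (no change)
No extinction within 15 steps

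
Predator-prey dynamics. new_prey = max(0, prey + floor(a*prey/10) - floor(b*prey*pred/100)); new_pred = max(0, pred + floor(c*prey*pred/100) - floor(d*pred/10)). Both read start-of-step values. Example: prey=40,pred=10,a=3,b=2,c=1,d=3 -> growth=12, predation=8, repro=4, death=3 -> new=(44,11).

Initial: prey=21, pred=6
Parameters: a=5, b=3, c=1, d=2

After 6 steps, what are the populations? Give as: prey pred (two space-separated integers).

Answer: 85 21

Derivation:
Step 1: prey: 21+10-3=28; pred: 6+1-1=6
Step 2: prey: 28+14-5=37; pred: 6+1-1=6
Step 3: prey: 37+18-6=49; pred: 6+2-1=7
Step 4: prey: 49+24-10=63; pred: 7+3-1=9
Step 5: prey: 63+31-17=77; pred: 9+5-1=13
Step 6: prey: 77+38-30=85; pred: 13+10-2=21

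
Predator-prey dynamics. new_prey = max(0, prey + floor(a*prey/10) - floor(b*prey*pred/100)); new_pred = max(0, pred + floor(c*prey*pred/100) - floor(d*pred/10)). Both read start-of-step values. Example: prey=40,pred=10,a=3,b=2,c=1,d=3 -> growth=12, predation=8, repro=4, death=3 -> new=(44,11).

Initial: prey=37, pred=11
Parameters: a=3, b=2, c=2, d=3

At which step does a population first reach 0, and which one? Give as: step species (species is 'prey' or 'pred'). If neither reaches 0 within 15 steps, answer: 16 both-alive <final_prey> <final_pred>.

Step 1: prey: 37+11-8=40; pred: 11+8-3=16
Step 2: prey: 40+12-12=40; pred: 16+12-4=24
Step 3: prey: 40+12-19=33; pred: 24+19-7=36
Step 4: prey: 33+9-23=19; pred: 36+23-10=49
Step 5: prey: 19+5-18=6; pred: 49+18-14=53
Step 6: prey: 6+1-6=1; pred: 53+6-15=44
Step 7: prey: 1+0-0=1; pred: 44+0-13=31
Step 8: prey: 1+0-0=1; pred: 31+0-9=22
Step 9: prey: 1+0-0=1; pred: 22+0-6=16
Step 10: prey: 1+0-0=1; pred: 16+0-4=12
Step 11: prey: 1+0-0=1; pred: 12+0-3=9
Step 12: prey: 1+0-0=1; pred: 9+0-2=7
Step 13: prey: 1+0-0=1; pred: 7+0-2=5
Step 14: prey: 1+0-0=1; pred: 5+0-1=4
Step 15: prey: 1+0-0=1; pred: 4+0-1=3
No extinction within 15 steps

Answer: 16 both-alive 1 3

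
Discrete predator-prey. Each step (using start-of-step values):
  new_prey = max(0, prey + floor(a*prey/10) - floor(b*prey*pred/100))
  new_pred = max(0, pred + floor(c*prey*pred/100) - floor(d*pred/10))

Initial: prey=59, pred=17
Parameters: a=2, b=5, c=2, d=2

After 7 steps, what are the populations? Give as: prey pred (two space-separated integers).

Step 1: prey: 59+11-50=20; pred: 17+20-3=34
Step 2: prey: 20+4-34=0; pred: 34+13-6=41
Step 3: prey: 0+0-0=0; pred: 41+0-8=33
Step 4: prey: 0+0-0=0; pred: 33+0-6=27
Step 5: prey: 0+0-0=0; pred: 27+0-5=22
Step 6: prey: 0+0-0=0; pred: 22+0-4=18
Step 7: prey: 0+0-0=0; pred: 18+0-3=15

Answer: 0 15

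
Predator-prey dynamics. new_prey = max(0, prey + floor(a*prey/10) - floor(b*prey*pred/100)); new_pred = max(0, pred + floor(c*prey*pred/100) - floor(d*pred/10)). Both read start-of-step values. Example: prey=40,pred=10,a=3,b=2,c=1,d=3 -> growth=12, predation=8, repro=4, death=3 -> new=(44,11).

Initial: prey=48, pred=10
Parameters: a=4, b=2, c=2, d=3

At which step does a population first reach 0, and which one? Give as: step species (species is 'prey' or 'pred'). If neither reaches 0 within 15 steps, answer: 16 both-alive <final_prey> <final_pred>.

Step 1: prey: 48+19-9=58; pred: 10+9-3=16
Step 2: prey: 58+23-18=63; pred: 16+18-4=30
Step 3: prey: 63+25-37=51; pred: 30+37-9=58
Step 4: prey: 51+20-59=12; pred: 58+59-17=100
Step 5: prey: 12+4-24=0; pred: 100+24-30=94
First extinction: prey at step 5

Answer: 5 prey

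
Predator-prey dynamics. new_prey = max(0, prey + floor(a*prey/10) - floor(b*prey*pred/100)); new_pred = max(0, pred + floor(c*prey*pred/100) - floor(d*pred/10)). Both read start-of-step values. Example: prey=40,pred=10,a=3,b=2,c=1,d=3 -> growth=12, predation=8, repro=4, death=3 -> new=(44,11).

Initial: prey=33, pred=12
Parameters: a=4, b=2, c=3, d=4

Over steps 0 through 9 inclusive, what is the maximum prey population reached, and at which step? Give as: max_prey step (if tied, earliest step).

Answer: 40 2

Derivation:
Step 1: prey: 33+13-7=39; pred: 12+11-4=19
Step 2: prey: 39+15-14=40; pred: 19+22-7=34
Step 3: prey: 40+16-27=29; pred: 34+40-13=61
Step 4: prey: 29+11-35=5; pred: 61+53-24=90
Step 5: prey: 5+2-9=0; pred: 90+13-36=67
Step 6: prey: 0+0-0=0; pred: 67+0-26=41
Step 7: prey: 0+0-0=0; pred: 41+0-16=25
Step 8: prey: 0+0-0=0; pred: 25+0-10=15
Step 9: prey: 0+0-0=0; pred: 15+0-6=9
Max prey = 40 at step 2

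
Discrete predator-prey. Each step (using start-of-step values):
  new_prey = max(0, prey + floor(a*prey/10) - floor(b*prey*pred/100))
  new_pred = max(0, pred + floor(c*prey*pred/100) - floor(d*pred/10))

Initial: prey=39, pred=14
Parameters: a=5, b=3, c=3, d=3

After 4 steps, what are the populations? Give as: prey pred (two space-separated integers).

Step 1: prey: 39+19-16=42; pred: 14+16-4=26
Step 2: prey: 42+21-32=31; pred: 26+32-7=51
Step 3: prey: 31+15-47=0; pred: 51+47-15=83
Step 4: prey: 0+0-0=0; pred: 83+0-24=59

Answer: 0 59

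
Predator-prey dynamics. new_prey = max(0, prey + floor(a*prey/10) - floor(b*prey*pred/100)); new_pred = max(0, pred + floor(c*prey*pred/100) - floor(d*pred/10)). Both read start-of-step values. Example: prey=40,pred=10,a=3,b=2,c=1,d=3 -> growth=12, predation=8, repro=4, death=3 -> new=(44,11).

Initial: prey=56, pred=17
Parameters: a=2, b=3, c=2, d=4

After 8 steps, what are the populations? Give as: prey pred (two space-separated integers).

Step 1: prey: 56+11-28=39; pred: 17+19-6=30
Step 2: prey: 39+7-35=11; pred: 30+23-12=41
Step 3: prey: 11+2-13=0; pred: 41+9-16=34
Step 4: prey: 0+0-0=0; pred: 34+0-13=21
Step 5: prey: 0+0-0=0; pred: 21+0-8=13
Step 6: prey: 0+0-0=0; pred: 13+0-5=8
Step 7: prey: 0+0-0=0; pred: 8+0-3=5
Step 8: prey: 0+0-0=0; pred: 5+0-2=3

Answer: 0 3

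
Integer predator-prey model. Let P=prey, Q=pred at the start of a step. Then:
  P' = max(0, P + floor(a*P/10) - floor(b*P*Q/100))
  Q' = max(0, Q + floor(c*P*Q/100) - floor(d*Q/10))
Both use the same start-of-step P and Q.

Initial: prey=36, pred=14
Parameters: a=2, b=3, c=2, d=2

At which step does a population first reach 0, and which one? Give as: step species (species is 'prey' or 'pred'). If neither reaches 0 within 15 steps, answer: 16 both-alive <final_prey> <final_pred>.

Step 1: prey: 36+7-15=28; pred: 14+10-2=22
Step 2: prey: 28+5-18=15; pred: 22+12-4=30
Step 3: prey: 15+3-13=5; pred: 30+9-6=33
Step 4: prey: 5+1-4=2; pred: 33+3-6=30
Step 5: prey: 2+0-1=1; pred: 30+1-6=25
Step 6: prey: 1+0-0=1; pred: 25+0-5=20
Step 7: prey: 1+0-0=1; pred: 20+0-4=16
Step 8: prey: 1+0-0=1; pred: 16+0-3=13
Step 9: prey: 1+0-0=1; pred: 13+0-2=11
Step 10: prey: 1+0-0=1; pred: 11+0-2=9
Step 11: prey: 1+0-0=1; pred: 9+0-1=8
Step 12: prey: 1+0-0=1; pred: 8+0-1=7
Step 13: prey: 1+0-0=1; pred: 7+0-1=6
Step 14: prey: 1+0-0=1; pred: 6+0-1=5
Step 15: prey: 1+0-0=1; pred: 5+0-1=4
No extinction within 15 steps

Answer: 16 both-alive 1 4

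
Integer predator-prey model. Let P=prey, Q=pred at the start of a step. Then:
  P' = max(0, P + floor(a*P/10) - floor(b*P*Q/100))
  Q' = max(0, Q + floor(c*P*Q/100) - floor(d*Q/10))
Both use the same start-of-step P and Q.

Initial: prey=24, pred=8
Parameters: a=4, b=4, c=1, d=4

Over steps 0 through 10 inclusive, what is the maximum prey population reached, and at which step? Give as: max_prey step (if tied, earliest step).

Answer: 101 9

Derivation:
Step 1: prey: 24+9-7=26; pred: 8+1-3=6
Step 2: prey: 26+10-6=30; pred: 6+1-2=5
Step 3: prey: 30+12-6=36; pred: 5+1-2=4
Step 4: prey: 36+14-5=45; pred: 4+1-1=4
Step 5: prey: 45+18-7=56; pred: 4+1-1=4
Step 6: prey: 56+22-8=70; pred: 4+2-1=5
Step 7: prey: 70+28-14=84; pred: 5+3-2=6
Step 8: prey: 84+33-20=97; pred: 6+5-2=9
Step 9: prey: 97+38-34=101; pred: 9+8-3=14
Step 10: prey: 101+40-56=85; pred: 14+14-5=23
Max prey = 101 at step 9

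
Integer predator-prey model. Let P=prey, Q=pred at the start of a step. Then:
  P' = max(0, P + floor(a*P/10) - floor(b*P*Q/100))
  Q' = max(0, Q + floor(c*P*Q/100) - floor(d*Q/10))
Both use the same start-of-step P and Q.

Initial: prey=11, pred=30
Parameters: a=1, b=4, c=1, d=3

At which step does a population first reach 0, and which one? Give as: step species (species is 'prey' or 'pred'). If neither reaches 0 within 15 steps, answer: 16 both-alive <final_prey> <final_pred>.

Step 1: prey: 11+1-13=0; pred: 30+3-9=24
First extinction: prey at step 1

Answer: 1 prey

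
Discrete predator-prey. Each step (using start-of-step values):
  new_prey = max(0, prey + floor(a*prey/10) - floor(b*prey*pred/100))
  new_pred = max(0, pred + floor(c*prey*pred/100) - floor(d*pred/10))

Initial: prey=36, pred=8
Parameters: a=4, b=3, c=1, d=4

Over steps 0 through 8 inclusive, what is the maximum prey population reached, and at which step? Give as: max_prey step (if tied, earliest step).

Answer: 84 6

Derivation:
Step 1: prey: 36+14-8=42; pred: 8+2-3=7
Step 2: prey: 42+16-8=50; pred: 7+2-2=7
Step 3: prey: 50+20-10=60; pred: 7+3-2=8
Step 4: prey: 60+24-14=70; pred: 8+4-3=9
Step 5: prey: 70+28-18=80; pred: 9+6-3=12
Step 6: prey: 80+32-28=84; pred: 12+9-4=17
Step 7: prey: 84+33-42=75; pred: 17+14-6=25
Step 8: prey: 75+30-56=49; pred: 25+18-10=33
Max prey = 84 at step 6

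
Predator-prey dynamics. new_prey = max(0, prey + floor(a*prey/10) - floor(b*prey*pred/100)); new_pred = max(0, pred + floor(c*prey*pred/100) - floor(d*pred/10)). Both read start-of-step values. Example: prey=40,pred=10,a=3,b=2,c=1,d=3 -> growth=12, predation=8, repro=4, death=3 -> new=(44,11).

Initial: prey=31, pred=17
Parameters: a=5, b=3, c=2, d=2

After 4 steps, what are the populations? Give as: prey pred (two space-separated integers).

Answer: 3 46

Derivation:
Step 1: prey: 31+15-15=31; pred: 17+10-3=24
Step 2: prey: 31+15-22=24; pred: 24+14-4=34
Step 3: prey: 24+12-24=12; pred: 34+16-6=44
Step 4: prey: 12+6-15=3; pred: 44+10-8=46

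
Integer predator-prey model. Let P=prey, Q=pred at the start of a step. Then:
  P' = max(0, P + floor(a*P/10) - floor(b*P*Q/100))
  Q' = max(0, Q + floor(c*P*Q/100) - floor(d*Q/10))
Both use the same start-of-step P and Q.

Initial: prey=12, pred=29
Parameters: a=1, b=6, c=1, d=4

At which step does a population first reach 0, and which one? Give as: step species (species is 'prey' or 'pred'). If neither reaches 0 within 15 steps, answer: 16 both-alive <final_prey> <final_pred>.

Step 1: prey: 12+1-20=0; pred: 29+3-11=21
First extinction: prey at step 1

Answer: 1 prey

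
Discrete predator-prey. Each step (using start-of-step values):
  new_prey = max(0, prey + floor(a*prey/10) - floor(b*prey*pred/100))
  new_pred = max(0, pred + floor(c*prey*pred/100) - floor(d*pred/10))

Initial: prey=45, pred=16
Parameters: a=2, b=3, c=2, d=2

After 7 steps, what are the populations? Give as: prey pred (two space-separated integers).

Step 1: prey: 45+9-21=33; pred: 16+14-3=27
Step 2: prey: 33+6-26=13; pred: 27+17-5=39
Step 3: prey: 13+2-15=0; pred: 39+10-7=42
Step 4: prey: 0+0-0=0; pred: 42+0-8=34
Step 5: prey: 0+0-0=0; pred: 34+0-6=28
Step 6: prey: 0+0-0=0; pred: 28+0-5=23
Step 7: prey: 0+0-0=0; pred: 23+0-4=19

Answer: 0 19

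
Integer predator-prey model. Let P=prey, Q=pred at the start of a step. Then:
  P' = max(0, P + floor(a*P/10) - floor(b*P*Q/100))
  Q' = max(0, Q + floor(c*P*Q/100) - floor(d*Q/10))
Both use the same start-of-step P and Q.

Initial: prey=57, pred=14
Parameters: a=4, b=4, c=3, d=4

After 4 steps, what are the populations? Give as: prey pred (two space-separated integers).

Step 1: prey: 57+22-31=48; pred: 14+23-5=32
Step 2: prey: 48+19-61=6; pred: 32+46-12=66
Step 3: prey: 6+2-15=0; pred: 66+11-26=51
Step 4: prey: 0+0-0=0; pred: 51+0-20=31

Answer: 0 31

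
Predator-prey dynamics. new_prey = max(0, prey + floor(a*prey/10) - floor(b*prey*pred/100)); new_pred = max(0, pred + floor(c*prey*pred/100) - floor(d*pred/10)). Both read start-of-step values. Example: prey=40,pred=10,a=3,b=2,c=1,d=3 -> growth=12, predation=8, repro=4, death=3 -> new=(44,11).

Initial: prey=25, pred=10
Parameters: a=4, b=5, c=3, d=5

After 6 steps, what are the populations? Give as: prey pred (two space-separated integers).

Answer: 6 6

Derivation:
Step 1: prey: 25+10-12=23; pred: 10+7-5=12
Step 2: prey: 23+9-13=19; pred: 12+8-6=14
Step 3: prey: 19+7-13=13; pred: 14+7-7=14
Step 4: prey: 13+5-9=9; pred: 14+5-7=12
Step 5: prey: 9+3-5=7; pred: 12+3-6=9
Step 6: prey: 7+2-3=6; pred: 9+1-4=6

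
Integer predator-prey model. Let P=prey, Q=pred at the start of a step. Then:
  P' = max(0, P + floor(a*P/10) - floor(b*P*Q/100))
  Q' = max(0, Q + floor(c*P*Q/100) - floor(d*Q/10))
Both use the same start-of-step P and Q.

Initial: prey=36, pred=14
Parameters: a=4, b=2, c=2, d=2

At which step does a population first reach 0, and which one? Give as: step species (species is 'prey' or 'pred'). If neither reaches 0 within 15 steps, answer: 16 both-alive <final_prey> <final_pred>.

Step 1: prey: 36+14-10=40; pred: 14+10-2=22
Step 2: prey: 40+16-17=39; pred: 22+17-4=35
Step 3: prey: 39+15-27=27; pred: 35+27-7=55
Step 4: prey: 27+10-29=8; pred: 55+29-11=73
Step 5: prey: 8+3-11=0; pred: 73+11-14=70
First extinction: prey at step 5

Answer: 5 prey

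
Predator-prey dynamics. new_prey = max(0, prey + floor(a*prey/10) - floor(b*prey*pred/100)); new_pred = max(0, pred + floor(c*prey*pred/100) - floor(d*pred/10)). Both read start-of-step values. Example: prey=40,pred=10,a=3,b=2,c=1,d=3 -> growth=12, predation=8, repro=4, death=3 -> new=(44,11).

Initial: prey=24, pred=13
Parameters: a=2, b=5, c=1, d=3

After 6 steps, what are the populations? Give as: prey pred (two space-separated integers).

Answer: 3 4

Derivation:
Step 1: prey: 24+4-15=13; pred: 13+3-3=13
Step 2: prey: 13+2-8=7; pred: 13+1-3=11
Step 3: prey: 7+1-3=5; pred: 11+0-3=8
Step 4: prey: 5+1-2=4; pred: 8+0-2=6
Step 5: prey: 4+0-1=3; pred: 6+0-1=5
Step 6: prey: 3+0-0=3; pred: 5+0-1=4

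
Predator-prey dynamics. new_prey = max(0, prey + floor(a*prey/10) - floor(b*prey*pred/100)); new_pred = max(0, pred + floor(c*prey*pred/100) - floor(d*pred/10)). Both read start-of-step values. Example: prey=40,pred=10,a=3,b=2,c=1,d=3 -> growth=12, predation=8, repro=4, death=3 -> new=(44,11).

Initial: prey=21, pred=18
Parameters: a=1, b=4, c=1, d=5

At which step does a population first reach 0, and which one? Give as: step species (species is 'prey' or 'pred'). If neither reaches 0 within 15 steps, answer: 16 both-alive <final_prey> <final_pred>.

Step 1: prey: 21+2-15=8; pred: 18+3-9=12
Step 2: prey: 8+0-3=5; pred: 12+0-6=6
Step 3: prey: 5+0-1=4; pred: 6+0-3=3
Step 4: prey: 4+0-0=4; pred: 3+0-1=2
Step 5: prey: 4+0-0=4; pred: 2+0-1=1
Step 6: prey: 4+0-0=4; pred: 1+0-0=1
Steps 7-15: state stable at prey=4, pred=1 (no change)
No extinction within 15 steps

Answer: 16 both-alive 4 1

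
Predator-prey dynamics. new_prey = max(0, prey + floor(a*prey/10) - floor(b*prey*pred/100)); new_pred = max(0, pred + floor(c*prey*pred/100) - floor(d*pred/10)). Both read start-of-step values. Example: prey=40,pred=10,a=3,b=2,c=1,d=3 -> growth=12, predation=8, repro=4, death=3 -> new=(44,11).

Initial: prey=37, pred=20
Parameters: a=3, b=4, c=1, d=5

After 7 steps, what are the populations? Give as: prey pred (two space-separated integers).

Answer: 19 1

Derivation:
Step 1: prey: 37+11-29=19; pred: 20+7-10=17
Step 2: prey: 19+5-12=12; pred: 17+3-8=12
Step 3: prey: 12+3-5=10; pred: 12+1-6=7
Step 4: prey: 10+3-2=11; pred: 7+0-3=4
Step 5: prey: 11+3-1=13; pred: 4+0-2=2
Step 6: prey: 13+3-1=15; pred: 2+0-1=1
Step 7: prey: 15+4-0=19; pred: 1+0-0=1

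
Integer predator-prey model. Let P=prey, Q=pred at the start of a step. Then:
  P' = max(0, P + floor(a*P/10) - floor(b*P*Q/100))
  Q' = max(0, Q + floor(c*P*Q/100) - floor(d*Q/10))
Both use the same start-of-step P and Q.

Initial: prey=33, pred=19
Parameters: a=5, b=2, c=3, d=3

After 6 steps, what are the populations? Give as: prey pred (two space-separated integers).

Step 1: prey: 33+16-12=37; pred: 19+18-5=32
Step 2: prey: 37+18-23=32; pred: 32+35-9=58
Step 3: prey: 32+16-37=11; pred: 58+55-17=96
Step 4: prey: 11+5-21=0; pred: 96+31-28=99
Step 5: prey: 0+0-0=0; pred: 99+0-29=70
Step 6: prey: 0+0-0=0; pred: 70+0-21=49

Answer: 0 49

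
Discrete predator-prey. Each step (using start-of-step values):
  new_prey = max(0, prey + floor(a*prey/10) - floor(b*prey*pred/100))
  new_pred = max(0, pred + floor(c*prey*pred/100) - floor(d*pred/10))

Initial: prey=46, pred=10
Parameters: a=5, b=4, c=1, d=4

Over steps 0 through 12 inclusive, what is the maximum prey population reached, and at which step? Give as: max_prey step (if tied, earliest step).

Step 1: prey: 46+23-18=51; pred: 10+4-4=10
Step 2: prey: 51+25-20=56; pred: 10+5-4=11
Step 3: prey: 56+28-24=60; pred: 11+6-4=13
Step 4: prey: 60+30-31=59; pred: 13+7-5=15
Step 5: prey: 59+29-35=53; pred: 15+8-6=17
Step 6: prey: 53+26-36=43; pred: 17+9-6=20
Step 7: prey: 43+21-34=30; pred: 20+8-8=20
Step 8: prey: 30+15-24=21; pred: 20+6-8=18
Step 9: prey: 21+10-15=16; pred: 18+3-7=14
Step 10: prey: 16+8-8=16; pred: 14+2-5=11
Step 11: prey: 16+8-7=17; pred: 11+1-4=8
Step 12: prey: 17+8-5=20; pred: 8+1-3=6
Max prey = 60 at step 3

Answer: 60 3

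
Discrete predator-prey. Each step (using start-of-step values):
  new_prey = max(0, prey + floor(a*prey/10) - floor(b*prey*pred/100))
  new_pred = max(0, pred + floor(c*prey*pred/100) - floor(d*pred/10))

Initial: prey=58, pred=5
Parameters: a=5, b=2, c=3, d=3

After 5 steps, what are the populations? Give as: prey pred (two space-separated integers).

Step 1: prey: 58+29-5=82; pred: 5+8-1=12
Step 2: prey: 82+41-19=104; pred: 12+29-3=38
Step 3: prey: 104+52-79=77; pred: 38+118-11=145
Step 4: prey: 77+38-223=0; pred: 145+334-43=436
Step 5: prey: 0+0-0=0; pred: 436+0-130=306

Answer: 0 306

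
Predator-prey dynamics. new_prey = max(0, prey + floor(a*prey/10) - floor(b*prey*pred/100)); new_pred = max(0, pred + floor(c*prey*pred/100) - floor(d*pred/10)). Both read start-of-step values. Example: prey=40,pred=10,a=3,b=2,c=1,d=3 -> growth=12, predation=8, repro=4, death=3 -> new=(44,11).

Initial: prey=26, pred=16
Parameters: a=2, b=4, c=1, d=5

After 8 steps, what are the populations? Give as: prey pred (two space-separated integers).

Answer: 21 1

Derivation:
Step 1: prey: 26+5-16=15; pred: 16+4-8=12
Step 2: prey: 15+3-7=11; pred: 12+1-6=7
Step 3: prey: 11+2-3=10; pred: 7+0-3=4
Step 4: prey: 10+2-1=11; pred: 4+0-2=2
Step 5: prey: 11+2-0=13; pred: 2+0-1=1
Step 6: prey: 13+2-0=15; pred: 1+0-0=1
Step 7: prey: 15+3-0=18; pred: 1+0-0=1
Step 8: prey: 18+3-0=21; pred: 1+0-0=1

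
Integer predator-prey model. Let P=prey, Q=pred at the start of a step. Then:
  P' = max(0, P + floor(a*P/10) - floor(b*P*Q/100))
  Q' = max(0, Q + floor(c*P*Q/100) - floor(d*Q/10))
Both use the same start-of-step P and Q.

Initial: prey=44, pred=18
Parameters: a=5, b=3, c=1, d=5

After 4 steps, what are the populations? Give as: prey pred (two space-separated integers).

Step 1: prey: 44+22-23=43; pred: 18+7-9=16
Step 2: prey: 43+21-20=44; pred: 16+6-8=14
Step 3: prey: 44+22-18=48; pred: 14+6-7=13
Step 4: prey: 48+24-18=54; pred: 13+6-6=13

Answer: 54 13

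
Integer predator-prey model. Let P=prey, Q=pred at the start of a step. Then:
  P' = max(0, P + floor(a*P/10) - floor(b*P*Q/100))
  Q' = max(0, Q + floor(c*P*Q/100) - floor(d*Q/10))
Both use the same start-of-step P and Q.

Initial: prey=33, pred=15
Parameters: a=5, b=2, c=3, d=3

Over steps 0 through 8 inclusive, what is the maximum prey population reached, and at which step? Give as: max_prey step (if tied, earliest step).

Step 1: prey: 33+16-9=40; pred: 15+14-4=25
Step 2: prey: 40+20-20=40; pred: 25+30-7=48
Step 3: prey: 40+20-38=22; pred: 48+57-14=91
Step 4: prey: 22+11-40=0; pred: 91+60-27=124
Step 5: prey: 0+0-0=0; pred: 124+0-37=87
Step 6: prey: 0+0-0=0; pred: 87+0-26=61
Step 7: prey: 0+0-0=0; pred: 61+0-18=43
Step 8: prey: 0+0-0=0; pred: 43+0-12=31
Max prey = 40 at step 1

Answer: 40 1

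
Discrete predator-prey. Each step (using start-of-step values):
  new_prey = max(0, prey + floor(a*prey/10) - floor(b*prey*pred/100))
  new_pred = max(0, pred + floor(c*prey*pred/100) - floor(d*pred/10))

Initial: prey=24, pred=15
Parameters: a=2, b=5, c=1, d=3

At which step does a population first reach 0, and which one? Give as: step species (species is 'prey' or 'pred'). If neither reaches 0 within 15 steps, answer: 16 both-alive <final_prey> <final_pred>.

Answer: 16 both-alive 3 3

Derivation:
Step 1: prey: 24+4-18=10; pred: 15+3-4=14
Step 2: prey: 10+2-7=5; pred: 14+1-4=11
Step 3: prey: 5+1-2=4; pred: 11+0-3=8
Step 4: prey: 4+0-1=3; pred: 8+0-2=6
Step 5: prey: 3+0-0=3; pred: 6+0-1=5
Step 6: prey: 3+0-0=3; pred: 5+0-1=4
Step 7: prey: 3+0-0=3; pred: 4+0-1=3
Step 8: prey: 3+0-0=3; pred: 3+0-0=3
Steps 9-15: state stable at prey=3, pred=3 (no change)
No extinction within 15 steps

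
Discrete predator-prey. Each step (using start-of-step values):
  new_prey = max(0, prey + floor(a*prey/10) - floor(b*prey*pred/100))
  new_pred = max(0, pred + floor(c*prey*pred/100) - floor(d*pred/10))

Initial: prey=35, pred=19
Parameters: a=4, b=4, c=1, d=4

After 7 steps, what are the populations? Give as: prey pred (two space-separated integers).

Answer: 20 3

Derivation:
Step 1: prey: 35+14-26=23; pred: 19+6-7=18
Step 2: prey: 23+9-16=16; pred: 18+4-7=15
Step 3: prey: 16+6-9=13; pred: 15+2-6=11
Step 4: prey: 13+5-5=13; pred: 11+1-4=8
Step 5: prey: 13+5-4=14; pred: 8+1-3=6
Step 6: prey: 14+5-3=16; pred: 6+0-2=4
Step 7: prey: 16+6-2=20; pred: 4+0-1=3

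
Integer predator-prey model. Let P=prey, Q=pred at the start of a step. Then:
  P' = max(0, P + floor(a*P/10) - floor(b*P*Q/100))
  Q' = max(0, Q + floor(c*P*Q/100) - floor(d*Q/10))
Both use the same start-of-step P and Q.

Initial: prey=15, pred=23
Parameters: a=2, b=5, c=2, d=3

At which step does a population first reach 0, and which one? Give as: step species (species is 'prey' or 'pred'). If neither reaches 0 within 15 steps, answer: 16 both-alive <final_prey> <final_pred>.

Answer: 2 prey

Derivation:
Step 1: prey: 15+3-17=1; pred: 23+6-6=23
Step 2: prey: 1+0-1=0; pred: 23+0-6=17
First extinction: prey at step 2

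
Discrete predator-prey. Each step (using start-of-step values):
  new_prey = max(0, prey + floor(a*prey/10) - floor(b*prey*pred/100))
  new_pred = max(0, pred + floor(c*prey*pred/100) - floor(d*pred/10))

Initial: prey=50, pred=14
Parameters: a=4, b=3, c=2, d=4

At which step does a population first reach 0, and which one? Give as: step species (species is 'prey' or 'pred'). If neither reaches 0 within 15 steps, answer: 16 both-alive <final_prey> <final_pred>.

Answer: 4 prey

Derivation:
Step 1: prey: 50+20-21=49; pred: 14+14-5=23
Step 2: prey: 49+19-33=35; pred: 23+22-9=36
Step 3: prey: 35+14-37=12; pred: 36+25-14=47
Step 4: prey: 12+4-16=0; pred: 47+11-18=40
First extinction: prey at step 4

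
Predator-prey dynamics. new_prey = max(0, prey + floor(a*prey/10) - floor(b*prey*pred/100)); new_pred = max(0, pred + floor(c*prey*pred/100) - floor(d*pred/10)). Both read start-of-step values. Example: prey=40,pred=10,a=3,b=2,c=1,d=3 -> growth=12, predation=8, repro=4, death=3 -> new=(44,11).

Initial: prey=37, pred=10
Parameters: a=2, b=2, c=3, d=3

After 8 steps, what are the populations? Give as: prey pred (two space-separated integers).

Answer: 0 19

Derivation:
Step 1: prey: 37+7-7=37; pred: 10+11-3=18
Step 2: prey: 37+7-13=31; pred: 18+19-5=32
Step 3: prey: 31+6-19=18; pred: 32+29-9=52
Step 4: prey: 18+3-18=3; pred: 52+28-15=65
Step 5: prey: 3+0-3=0; pred: 65+5-19=51
Step 6: prey: 0+0-0=0; pred: 51+0-15=36
Step 7: prey: 0+0-0=0; pred: 36+0-10=26
Step 8: prey: 0+0-0=0; pred: 26+0-7=19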